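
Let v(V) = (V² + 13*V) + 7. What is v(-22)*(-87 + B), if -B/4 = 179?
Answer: -164615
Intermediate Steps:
B = -716 (B = -4*179 = -716)
v(V) = 7 + V² + 13*V
v(-22)*(-87 + B) = (7 + (-22)² + 13*(-22))*(-87 - 716) = (7 + 484 - 286)*(-803) = 205*(-803) = -164615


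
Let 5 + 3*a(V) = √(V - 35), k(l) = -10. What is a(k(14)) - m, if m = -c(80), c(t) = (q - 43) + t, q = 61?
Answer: 289/3 + I*√5 ≈ 96.333 + 2.2361*I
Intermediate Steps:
a(V) = -5/3 + √(-35 + V)/3 (a(V) = -5/3 + √(V - 35)/3 = -5/3 + √(-35 + V)/3)
c(t) = 18 + t (c(t) = (61 - 43) + t = 18 + t)
m = -98 (m = -(18 + 80) = -1*98 = -98)
a(k(14)) - m = (-5/3 + √(-35 - 10)/3) - 1*(-98) = (-5/3 + √(-45)/3) + 98 = (-5/3 + (3*I*√5)/3) + 98 = (-5/3 + I*√5) + 98 = 289/3 + I*√5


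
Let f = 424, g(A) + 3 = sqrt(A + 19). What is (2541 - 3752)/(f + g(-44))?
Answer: -509831/177266 + 6055*I/177266 ≈ -2.8761 + 0.034158*I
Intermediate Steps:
g(A) = -3 + sqrt(19 + A) (g(A) = -3 + sqrt(A + 19) = -3 + sqrt(19 + A))
(2541 - 3752)/(f + g(-44)) = (2541 - 3752)/(424 + (-3 + sqrt(19 - 44))) = -1211/(424 + (-3 + sqrt(-25))) = -1211/(424 + (-3 + 5*I)) = -1211*(421 - 5*I)/177266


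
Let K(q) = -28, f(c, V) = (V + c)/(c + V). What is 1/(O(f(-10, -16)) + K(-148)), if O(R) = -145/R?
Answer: -1/173 ≈ -0.0057803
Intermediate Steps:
f(c, V) = 1 (f(c, V) = (V + c)/(V + c) = 1)
1/(O(f(-10, -16)) + K(-148)) = 1/(-145/1 - 28) = 1/(-145*1 - 28) = 1/(-145 - 28) = 1/(-173) = -1/173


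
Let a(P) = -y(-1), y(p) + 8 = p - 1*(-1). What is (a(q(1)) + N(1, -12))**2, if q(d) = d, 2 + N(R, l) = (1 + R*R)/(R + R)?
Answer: 49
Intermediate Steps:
N(R, l) = -2 + (1 + R**2)/(2*R) (N(R, l) = -2 + (1 + R*R)/(R + R) = -2 + (1 + R**2)/((2*R)) = -2 + (1 + R**2)*(1/(2*R)) = -2 + (1 + R**2)/(2*R))
y(p) = -7 + p (y(p) = -8 + (p - 1*(-1)) = -8 + (p + 1) = -8 + (1 + p) = -7 + p)
a(P) = 8 (a(P) = -(-7 - 1) = -1*(-8) = 8)
(a(q(1)) + N(1, -12))**2 = (8 + (1/2)*(1 + 1*(-4 + 1))/1)**2 = (8 + (1/2)*1*(1 + 1*(-3)))**2 = (8 + (1/2)*1*(1 - 3))**2 = (8 + (1/2)*1*(-2))**2 = (8 - 1)**2 = 7**2 = 49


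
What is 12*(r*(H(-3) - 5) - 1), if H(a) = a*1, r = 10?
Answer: -972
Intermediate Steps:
H(a) = a
12*(r*(H(-3) - 5) - 1) = 12*(10*(-3 - 5) - 1) = 12*(10*(-8) - 1) = 12*(-80 - 1) = 12*(-81) = -972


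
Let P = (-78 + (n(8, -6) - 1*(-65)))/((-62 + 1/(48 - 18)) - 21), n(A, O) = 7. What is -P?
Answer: -180/2489 ≈ -0.072318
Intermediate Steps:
P = 180/2489 (P = (-78 + (7 - 1*(-65)))/((-62 + 1/(48 - 18)) - 21) = (-78 + (7 + 65))/((-62 + 1/30) - 21) = (-78 + 72)/((-62 + 1/30) - 21) = -6/(-1859/30 - 21) = -6/(-2489/30) = -6*(-30/2489) = 180/2489 ≈ 0.072318)
-P = -1*180/2489 = -180/2489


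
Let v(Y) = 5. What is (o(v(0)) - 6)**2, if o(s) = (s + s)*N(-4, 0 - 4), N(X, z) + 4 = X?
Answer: 7396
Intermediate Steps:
N(X, z) = -4 + X
o(s) = -16*s (o(s) = (s + s)*(-4 - 4) = (2*s)*(-8) = -16*s)
(o(v(0)) - 6)**2 = (-16*5 - 6)**2 = (-80 - 6)**2 = (-86)**2 = 7396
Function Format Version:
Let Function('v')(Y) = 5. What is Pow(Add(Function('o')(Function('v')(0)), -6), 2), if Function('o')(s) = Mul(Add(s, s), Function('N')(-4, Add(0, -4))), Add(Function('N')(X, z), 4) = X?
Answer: 7396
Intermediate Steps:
Function('N')(X, z) = Add(-4, X)
Function('o')(s) = Mul(-16, s) (Function('o')(s) = Mul(Add(s, s), Add(-4, -4)) = Mul(Mul(2, s), -8) = Mul(-16, s))
Pow(Add(Function('o')(Function('v')(0)), -6), 2) = Pow(Add(Mul(-16, 5), -6), 2) = Pow(Add(-80, -6), 2) = Pow(-86, 2) = 7396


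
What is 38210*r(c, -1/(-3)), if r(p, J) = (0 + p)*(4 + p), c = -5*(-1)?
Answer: 1719450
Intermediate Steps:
c = 5
r(p, J) = p*(4 + p)
38210*r(c, -1/(-3)) = 38210*(5*(4 + 5)) = 38210*(5*9) = 38210*45 = 1719450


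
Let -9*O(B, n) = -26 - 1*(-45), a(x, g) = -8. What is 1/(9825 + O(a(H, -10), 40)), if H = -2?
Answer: 9/88406 ≈ 0.00010180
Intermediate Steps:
O(B, n) = -19/9 (O(B, n) = -(-26 - 1*(-45))/9 = -(-26 + 45)/9 = -⅑*19 = -19/9)
1/(9825 + O(a(H, -10), 40)) = 1/(9825 - 19/9) = 1/(88406/9) = 9/88406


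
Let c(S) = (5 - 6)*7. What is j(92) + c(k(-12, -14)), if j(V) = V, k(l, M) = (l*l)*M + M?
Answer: 85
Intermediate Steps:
k(l, M) = M + M*l² (k(l, M) = l²*M + M = M*l² + M = M + M*l²)
c(S) = -7 (c(S) = -1*7 = -7)
j(92) + c(k(-12, -14)) = 92 - 7 = 85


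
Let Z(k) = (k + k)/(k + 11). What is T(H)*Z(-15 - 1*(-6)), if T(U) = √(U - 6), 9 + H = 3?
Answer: -18*I*√3 ≈ -31.177*I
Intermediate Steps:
Z(k) = 2*k/(11 + k) (Z(k) = (2*k)/(11 + k) = 2*k/(11 + k))
H = -6 (H = -9 + 3 = -6)
T(U) = √(-6 + U)
T(H)*Z(-15 - 1*(-6)) = √(-6 - 6)*(2*(-15 - 1*(-6))/(11 + (-15 - 1*(-6)))) = √(-12)*(2*(-15 + 6)/(11 + (-15 + 6))) = (2*I*√3)*(2*(-9)/(11 - 9)) = (2*I*√3)*(2*(-9)/2) = (2*I*√3)*(2*(-9)*(½)) = (2*I*√3)*(-9) = -18*I*√3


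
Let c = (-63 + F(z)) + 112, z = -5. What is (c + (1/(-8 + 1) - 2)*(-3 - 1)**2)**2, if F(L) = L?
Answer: 4624/49 ≈ 94.367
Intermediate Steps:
c = 44 (c = (-63 - 5) + 112 = -68 + 112 = 44)
(c + (1/(-8 + 1) - 2)*(-3 - 1)**2)**2 = (44 + (1/(-8 + 1) - 2)*(-3 - 1)**2)**2 = (44 + (1/(-7) - 2)*(-4)**2)**2 = (44 + (-1/7 - 2)*16)**2 = (44 - 15/7*16)**2 = (44 - 240/7)**2 = (68/7)**2 = 4624/49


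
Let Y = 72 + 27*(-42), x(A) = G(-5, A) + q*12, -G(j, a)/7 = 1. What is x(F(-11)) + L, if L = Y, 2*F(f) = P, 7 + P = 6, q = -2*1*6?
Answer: -1213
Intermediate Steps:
G(j, a) = -7 (G(j, a) = -7*1 = -7)
q = -12 (q = -2*6 = -12)
P = -1 (P = -7 + 6 = -1)
F(f) = -1/2 (F(f) = (1/2)*(-1) = -1/2)
x(A) = -151 (x(A) = -7 - 12*12 = -7 - 144 = -151)
Y = -1062 (Y = 72 - 1134 = -1062)
L = -1062
x(F(-11)) + L = -151 - 1062 = -1213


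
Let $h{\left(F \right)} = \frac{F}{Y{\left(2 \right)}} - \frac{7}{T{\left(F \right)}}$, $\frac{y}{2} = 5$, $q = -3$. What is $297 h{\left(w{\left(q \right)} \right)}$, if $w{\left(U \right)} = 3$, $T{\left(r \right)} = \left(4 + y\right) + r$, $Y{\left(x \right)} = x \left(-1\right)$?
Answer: $- \frac{19305}{34} \approx -567.79$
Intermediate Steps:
$y = 10$ ($y = 2 \cdot 5 = 10$)
$Y{\left(x \right)} = - x$
$T{\left(r \right)} = 14 + r$ ($T{\left(r \right)} = \left(4 + 10\right) + r = 14 + r$)
$h{\left(F \right)} = - \frac{7}{14 + F} - \frac{F}{2}$ ($h{\left(F \right)} = \frac{F}{\left(-1\right) 2} - \frac{7}{14 + F} = \frac{F}{-2} - \frac{7}{14 + F} = F \left(- \frac{1}{2}\right) - \frac{7}{14 + F} = - \frac{F}{2} - \frac{7}{14 + F} = - \frac{7}{14 + F} - \frac{F}{2}$)
$297 h{\left(w{\left(q \right)} \right)} = 297 \frac{-14 - 3 \left(14 + 3\right)}{2 \left(14 + 3\right)} = 297 \frac{-14 - 3 \cdot 17}{2 \cdot 17} = 297 \cdot \frac{1}{2} \cdot \frac{1}{17} \left(-14 - 51\right) = 297 \cdot \frac{1}{2} \cdot \frac{1}{17} \left(-65\right) = 297 \left(- \frac{65}{34}\right) = - \frac{19305}{34}$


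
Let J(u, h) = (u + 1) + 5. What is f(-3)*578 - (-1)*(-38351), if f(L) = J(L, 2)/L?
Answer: -38929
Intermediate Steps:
J(u, h) = 6 + u (J(u, h) = (1 + u) + 5 = 6 + u)
f(L) = (6 + L)/L
f(-3)*578 - (-1)*(-38351) = ((6 - 3)/(-3))*578 - (-1)*(-38351) = -⅓*3*578 - 1*38351 = -1*578 - 38351 = -578 - 38351 = -38929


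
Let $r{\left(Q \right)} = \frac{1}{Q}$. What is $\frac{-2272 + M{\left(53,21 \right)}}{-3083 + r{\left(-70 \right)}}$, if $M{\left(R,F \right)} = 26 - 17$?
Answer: $\frac{158410}{215811} \approx 0.73402$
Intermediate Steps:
$M{\left(R,F \right)} = 9$ ($M{\left(R,F \right)} = 26 - 17 = 9$)
$\frac{-2272 + M{\left(53,21 \right)}}{-3083 + r{\left(-70 \right)}} = \frac{-2272 + 9}{-3083 + \frac{1}{-70}} = - \frac{2263}{-3083 - \frac{1}{70}} = - \frac{2263}{- \frac{215811}{70}} = \left(-2263\right) \left(- \frac{70}{215811}\right) = \frac{158410}{215811}$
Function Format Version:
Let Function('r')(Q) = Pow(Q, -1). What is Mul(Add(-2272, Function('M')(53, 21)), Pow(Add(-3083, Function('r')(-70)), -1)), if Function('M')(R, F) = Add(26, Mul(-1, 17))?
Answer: Rational(158410, 215811) ≈ 0.73402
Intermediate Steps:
Function('M')(R, F) = 9 (Function('M')(R, F) = Add(26, -17) = 9)
Mul(Add(-2272, Function('M')(53, 21)), Pow(Add(-3083, Function('r')(-70)), -1)) = Mul(Add(-2272, 9), Pow(Add(-3083, Pow(-70, -1)), -1)) = Mul(-2263, Pow(Add(-3083, Rational(-1, 70)), -1)) = Mul(-2263, Pow(Rational(-215811, 70), -1)) = Mul(-2263, Rational(-70, 215811)) = Rational(158410, 215811)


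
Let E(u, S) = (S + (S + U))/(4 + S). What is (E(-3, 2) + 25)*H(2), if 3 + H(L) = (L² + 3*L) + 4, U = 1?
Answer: 1705/6 ≈ 284.17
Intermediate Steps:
E(u, S) = (1 + 2*S)/(4 + S) (E(u, S) = (S + (S + 1))/(4 + S) = (S + (1 + S))/(4 + S) = (1 + 2*S)/(4 + S))
H(L) = 1 + L² + 3*L (H(L) = -3 + ((L² + 3*L) + 4) = -3 + (4 + L² + 3*L) = 1 + L² + 3*L)
(E(-3, 2) + 25)*H(2) = ((1 + 2*2)/(4 + 2) + 25)*(1 + 2² + 3*2) = ((1 + 4)/6 + 25)*(1 + 4 + 6) = ((⅙)*5 + 25)*11 = (⅚ + 25)*11 = (155/6)*11 = 1705/6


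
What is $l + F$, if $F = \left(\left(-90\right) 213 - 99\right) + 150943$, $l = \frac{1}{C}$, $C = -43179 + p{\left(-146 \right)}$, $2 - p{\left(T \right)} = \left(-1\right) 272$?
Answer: $\frac{5649472969}{42905} \approx 1.3167 \cdot 10^{5}$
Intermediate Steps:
$p{\left(T \right)} = 274$ ($p{\left(T \right)} = 2 - \left(-1\right) 272 = 2 - -272 = 2 + 272 = 274$)
$C = -42905$ ($C = -43179 + 274 = -42905$)
$l = - \frac{1}{42905}$ ($l = \frac{1}{-42905} = - \frac{1}{42905} \approx -2.3307 \cdot 10^{-5}$)
$F = 131674$ ($F = \left(-19170 - 99\right) + 150943 = -19269 + 150943 = 131674$)
$l + F = - \frac{1}{42905} + 131674 = \frac{5649472969}{42905}$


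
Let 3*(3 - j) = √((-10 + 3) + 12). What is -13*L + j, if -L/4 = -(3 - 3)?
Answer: 3 - √5/3 ≈ 2.2546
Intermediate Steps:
L = 0 (L = -(-4)*(3 - 3) = -(-4)*0 = -4*0 = 0)
j = 3 - √5/3 (j = 3 - √((-10 + 3) + 12)/3 = 3 - √(-7 + 12)/3 = 3 - √5/3 ≈ 2.2546)
-13*L + j = -13*0 + (3 - √5/3) = 0 + (3 - √5/3) = 3 - √5/3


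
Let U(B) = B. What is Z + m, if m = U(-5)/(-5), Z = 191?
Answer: 192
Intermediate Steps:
m = 1 (m = -5/(-5) = -5*(-1/5) = 1)
Z + m = 191 + 1 = 192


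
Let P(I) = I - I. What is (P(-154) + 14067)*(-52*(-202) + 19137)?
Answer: 416959947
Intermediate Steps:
P(I) = 0
(P(-154) + 14067)*(-52*(-202) + 19137) = (0 + 14067)*(-52*(-202) + 19137) = 14067*(10504 + 19137) = 14067*29641 = 416959947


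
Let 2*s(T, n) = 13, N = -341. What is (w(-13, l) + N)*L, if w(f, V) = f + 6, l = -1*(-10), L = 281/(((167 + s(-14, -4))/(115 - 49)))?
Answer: -12908016/347 ≈ -37199.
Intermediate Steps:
s(T, n) = 13/2 (s(T, n) = (1/2)*13 = 13/2)
L = 37092/347 (L = 281/(((167 + 13/2)/(115 - 49))) = 281/(((347/2)/66)) = 281/(((347/2)*(1/66))) = 281/(347/132) = 281*(132/347) = 37092/347 ≈ 106.89)
l = 10
w(f, V) = 6 + f
(w(-13, l) + N)*L = ((6 - 13) - 341)*(37092/347) = (-7 - 341)*(37092/347) = -348*37092/347 = -12908016/347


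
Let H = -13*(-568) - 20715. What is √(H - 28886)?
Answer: I*√42217 ≈ 205.47*I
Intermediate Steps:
H = -13331 (H = 7384 - 20715 = -13331)
√(H - 28886) = √(-13331 - 28886) = √(-42217) = I*√42217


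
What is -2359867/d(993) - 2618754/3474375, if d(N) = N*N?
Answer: -3593760890357/1141967998125 ≈ -3.1470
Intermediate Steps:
d(N) = N²
-2359867/d(993) - 2618754/3474375 = -2359867/(993²) - 2618754/3474375 = -2359867/986049 - 2618754*1/3474375 = -2359867*1/986049 - 872918/1158125 = -2359867/986049 - 872918/1158125 = -3593760890357/1141967998125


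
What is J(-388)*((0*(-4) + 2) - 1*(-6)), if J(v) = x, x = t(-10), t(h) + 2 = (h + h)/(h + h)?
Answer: -8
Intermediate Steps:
t(h) = -1 (t(h) = -2 + (h + h)/(h + h) = -2 + (2*h)/((2*h)) = -2 + (2*h)*(1/(2*h)) = -2 + 1 = -1)
x = -1
J(v) = -1
J(-388)*((0*(-4) + 2) - 1*(-6)) = -((0*(-4) + 2) - 1*(-6)) = -((0 + 2) + 6) = -(2 + 6) = -1*8 = -8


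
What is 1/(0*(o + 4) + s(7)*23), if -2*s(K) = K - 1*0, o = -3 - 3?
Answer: -2/161 ≈ -0.012422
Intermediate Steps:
o = -6
s(K) = -K/2 (s(K) = -(K - 1*0)/2 = -(K + 0)/2 = -K/2)
1/(0*(o + 4) + s(7)*23) = 1/(0*(-6 + 4) - ½*7*23) = 1/(0*(-2) - 7/2*23) = 1/(0 - 161/2) = 1/(-161/2) = -2/161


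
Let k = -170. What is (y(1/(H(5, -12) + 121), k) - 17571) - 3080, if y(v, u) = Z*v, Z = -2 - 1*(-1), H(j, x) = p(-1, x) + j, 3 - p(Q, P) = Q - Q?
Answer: -2663980/129 ≈ -20651.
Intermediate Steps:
p(Q, P) = 3 (p(Q, P) = 3 - (Q - Q) = 3 - 1*0 = 3 + 0 = 3)
H(j, x) = 3 + j
Z = -1 (Z = -2 + 1 = -1)
y(v, u) = -v
(y(1/(H(5, -12) + 121), k) - 17571) - 3080 = (-1/((3 + 5) + 121) - 17571) - 3080 = (-1/(8 + 121) - 17571) - 3080 = (-1/129 - 17571) - 3080 = -2266660/129 - 3080 = -2663980/129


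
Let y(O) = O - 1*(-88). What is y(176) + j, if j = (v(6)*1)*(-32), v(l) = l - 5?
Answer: 232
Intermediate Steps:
y(O) = 88 + O (y(O) = O + 88 = 88 + O)
v(l) = -5 + l
j = -32 (j = ((-5 + 6)*1)*(-32) = (1*1)*(-32) = 1*(-32) = -32)
y(176) + j = (88 + 176) - 32 = 264 - 32 = 232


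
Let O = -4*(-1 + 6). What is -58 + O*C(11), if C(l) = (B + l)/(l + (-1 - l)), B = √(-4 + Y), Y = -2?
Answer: 162 + 20*I*√6 ≈ 162.0 + 48.99*I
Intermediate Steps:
B = I*√6 (B = √(-4 - 2) = √(-6) = I*√6 ≈ 2.4495*I)
C(l) = -l - I*√6 (C(l) = (I*√6 + l)/(l + (-1 - l)) = (l + I*√6)/(-1) = (l + I*√6)*(-1) = -l - I*√6)
O = -20 (O = -4*5 = -20)
-58 + O*C(11) = -58 - 20*(-1*11 - I*√6) = -58 - 20*(-11 - I*√6) = -58 + (220 + 20*I*√6) = 162 + 20*I*√6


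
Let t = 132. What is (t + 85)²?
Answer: 47089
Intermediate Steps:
(t + 85)² = (132 + 85)² = 217² = 47089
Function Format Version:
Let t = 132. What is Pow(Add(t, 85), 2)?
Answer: 47089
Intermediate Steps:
Pow(Add(t, 85), 2) = Pow(Add(132, 85), 2) = Pow(217, 2) = 47089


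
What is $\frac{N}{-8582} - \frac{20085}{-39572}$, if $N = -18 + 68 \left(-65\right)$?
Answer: $\frac{1912033}{1865972} \approx 1.0247$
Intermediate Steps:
$N = -4438$ ($N = -18 - 4420 = -4438$)
$\frac{N}{-8582} - \frac{20085}{-39572} = - \frac{4438}{-8582} - \frac{20085}{-39572} = \left(-4438\right) \left(- \frac{1}{8582}\right) - - \frac{1545}{3044} = \frac{317}{613} + \frac{1545}{3044} = \frac{1912033}{1865972}$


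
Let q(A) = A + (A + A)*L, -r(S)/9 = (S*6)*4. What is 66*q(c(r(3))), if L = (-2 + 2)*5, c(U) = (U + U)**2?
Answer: 110854656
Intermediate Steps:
r(S) = -216*S (r(S) = -9*S*6*4 = -9*6*S*4 = -216*S)
c(U) = 4*U**2 (c(U) = (2*U)**2 = 4*U**2)
L = 0 (L = 0*5 = 0)
q(A) = A (q(A) = A + (A + A)*0 = A + (2*A)*0 = A + 0 = A)
66*q(c(r(3))) = 66*(4*(-216*3)**2) = 66*(4*(-648)**2) = 66*(4*419904) = 66*1679616 = 110854656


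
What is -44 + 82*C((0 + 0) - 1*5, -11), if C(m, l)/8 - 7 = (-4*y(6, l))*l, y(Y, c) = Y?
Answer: 177732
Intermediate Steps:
C(m, l) = 56 - 192*l (C(m, l) = 56 + 8*((-4*6)*l) = 56 + 8*(-24*l) = 56 - 192*l)
-44 + 82*C((0 + 0) - 1*5, -11) = -44 + 82*(56 - 192*(-11)) = -44 + 82*(56 + 2112) = -44 + 82*2168 = -44 + 177776 = 177732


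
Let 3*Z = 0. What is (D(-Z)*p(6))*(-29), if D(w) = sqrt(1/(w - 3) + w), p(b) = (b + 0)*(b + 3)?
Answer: -522*I*sqrt(3) ≈ -904.13*I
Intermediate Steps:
Z = 0 (Z = (1/3)*0 = 0)
p(b) = b*(3 + b)
D(w) = sqrt(w + 1/(-3 + w)) (D(w) = sqrt(1/(-3 + w) + w) = sqrt(w + 1/(-3 + w)))
(D(-Z)*p(6))*(-29) = (sqrt((1 + (-1*0)*(-3 - 1*0))/(-3 - 1*0))*(6*(3 + 6)))*(-29) = (sqrt((1 + 0*(-3 + 0))/(-3 + 0))*(6*9))*(-29) = (sqrt((1 + 0*(-3))/(-3))*54)*(-29) = (sqrt(-(1 + 0)/3)*54)*(-29) = (sqrt(-1/3*1)*54)*(-29) = (sqrt(-1/3)*54)*(-29) = ((I*sqrt(3)/3)*54)*(-29) = (18*I*sqrt(3))*(-29) = -522*I*sqrt(3)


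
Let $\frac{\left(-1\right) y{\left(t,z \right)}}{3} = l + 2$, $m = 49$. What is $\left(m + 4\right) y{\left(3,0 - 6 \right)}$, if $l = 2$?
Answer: $-636$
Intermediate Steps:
$y{\left(t,z \right)} = -12$ ($y{\left(t,z \right)} = - 3 \left(2 + 2\right) = \left(-3\right) 4 = -12$)
$\left(m + 4\right) y{\left(3,0 - 6 \right)} = \left(49 + 4\right) \left(-12\right) = 53 \left(-12\right) = -636$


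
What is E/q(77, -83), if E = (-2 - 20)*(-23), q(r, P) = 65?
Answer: 506/65 ≈ 7.7846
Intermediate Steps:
E = 506 (E = -22*(-23) = 506)
E/q(77, -83) = 506/65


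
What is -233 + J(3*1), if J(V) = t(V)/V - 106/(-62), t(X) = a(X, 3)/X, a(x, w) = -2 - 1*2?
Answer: -64654/279 ≈ -231.73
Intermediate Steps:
a(x, w) = -4 (a(x, w) = -2 - 2 = -4)
t(X) = -4/X
J(V) = 53/31 - 4/V**2 (J(V) = (-4/V)/V - 106/(-62) = -4/V**2 - 106*(-1/62) = -4/V**2 + 53/31 = 53/31 - 4/V**2)
-233 + J(3*1) = -233 + (53/31 - 4/(3*1)**2) = -233 + (53/31 - 4/3**2) = -233 + (53/31 - 4*1/9) = -233 + (53/31 - 4/9) = -233 + 353/279 = -64654/279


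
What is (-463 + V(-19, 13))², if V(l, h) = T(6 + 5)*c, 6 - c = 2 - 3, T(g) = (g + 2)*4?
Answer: 9801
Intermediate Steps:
T(g) = 8 + 4*g (T(g) = (2 + g)*4 = 8 + 4*g)
c = 7 (c = 6 - (2 - 3) = 6 - 1*(-1) = 6 + 1 = 7)
V(l, h) = 364 (V(l, h) = (8 + 4*(6 + 5))*7 = (8 + 4*11)*7 = (8 + 44)*7 = 52*7 = 364)
(-463 + V(-19, 13))² = (-463 + 364)² = (-99)² = 9801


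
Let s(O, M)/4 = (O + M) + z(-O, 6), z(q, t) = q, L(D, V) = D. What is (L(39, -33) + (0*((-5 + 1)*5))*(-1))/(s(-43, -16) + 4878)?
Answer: 39/4814 ≈ 0.0081014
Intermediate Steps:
s(O, M) = 4*M (s(O, M) = 4*((O + M) - O) = 4*((M + O) - O) = 4*M)
(L(39, -33) + (0*((-5 + 1)*5))*(-1))/(s(-43, -16) + 4878) = (39 + (0*((-5 + 1)*5))*(-1))/(4*(-16) + 4878) = (39 + (0*(-4*5))*(-1))/(-64 + 4878) = (39 + (0*(-20))*(-1))/4814 = (39 + 0*(-1))*(1/4814) = (39 + 0)*(1/4814) = 39*(1/4814) = 39/4814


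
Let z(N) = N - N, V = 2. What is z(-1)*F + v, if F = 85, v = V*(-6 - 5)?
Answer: -22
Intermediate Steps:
z(N) = 0
v = -22 (v = 2*(-6 - 5) = 2*(-11) = -22)
z(-1)*F + v = 0*85 - 22 = 0 - 22 = -22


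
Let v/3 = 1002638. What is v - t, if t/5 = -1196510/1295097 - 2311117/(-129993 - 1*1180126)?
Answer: 5103614362488258007/1696731186543 ≈ 3.0079e+6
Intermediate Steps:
v = 3007914 (v = 3*1002638 = 3007914)
t = 7127751043295/1696731186543 (t = 5*(-1196510/1295097 - 2311117/(-129993 - 1*1180126)) = 5*(-1196510*1/1295097 - 2311117/(-129993 - 1180126)) = 5*(-1196510/1295097 - 2311117/(-1310119)) = 5*(-1196510/1295097 - 2311117*(-1/1310119)) = 5*(-1196510/1295097 + 2311117/1310119) = 5*(1425550208659/1696731186543) = 7127751043295/1696731186543 ≈ 4.2009)
v - t = 3007914 - 1*7127751043295/1696731186543 = 3007914 - 7127751043295/1696731186543 = 5103614362488258007/1696731186543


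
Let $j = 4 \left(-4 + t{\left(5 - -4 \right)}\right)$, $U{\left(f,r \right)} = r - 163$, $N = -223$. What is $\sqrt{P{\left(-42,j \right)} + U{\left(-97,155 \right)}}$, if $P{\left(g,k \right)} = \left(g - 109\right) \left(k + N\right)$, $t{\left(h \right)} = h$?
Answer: $3 \sqrt{3405} \approx 175.06$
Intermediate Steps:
$U{\left(f,r \right)} = -163 + r$
$j = 20$ ($j = 4 \left(-4 + \left(5 - -4\right)\right) = 4 \left(-4 + \left(5 + 4\right)\right) = 4 \left(-4 + 9\right) = 4 \cdot 5 = 20$)
$P{\left(g,k \right)} = \left(-223 + k\right) \left(-109 + g\right)$ ($P{\left(g,k \right)} = \left(g - 109\right) \left(k - 223\right) = \left(-109 + g\right) \left(-223 + k\right) = \left(-223 + k\right) \left(-109 + g\right)$)
$\sqrt{P{\left(-42,j \right)} + U{\left(-97,155 \right)}} = \sqrt{\left(24307 - -9366 - 2180 - 840\right) + \left(-163 + 155\right)} = \sqrt{\left(24307 + 9366 - 2180 - 840\right) - 8} = \sqrt{30653 - 8} = \sqrt{30645} = 3 \sqrt{3405}$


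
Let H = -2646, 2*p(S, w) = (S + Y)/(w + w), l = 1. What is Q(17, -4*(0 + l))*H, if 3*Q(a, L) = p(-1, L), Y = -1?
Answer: -441/4 ≈ -110.25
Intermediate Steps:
p(S, w) = (-1 + S)/(4*w) (p(S, w) = ((S - 1)/(w + w))/2 = ((-1 + S)/((2*w)))/2 = ((-1 + S)*(1/(2*w)))/2 = ((-1 + S)/(2*w))/2 = (-1 + S)/(4*w))
Q(a, L) = -1/(6*L) (Q(a, L) = ((-1 - 1)/(4*L))/3 = ((¼)*(-2)/L)/3 = (-1/(2*L))/3 = -1/(6*L))
Q(17, -4*(0 + l))*H = -(-1/(4*(0 + 1)))/6*(-2646) = -1/(6*((-4*1)))*(-2646) = -⅙/(-4)*(-2646) = -⅙*(-¼)*(-2646) = (1/24)*(-2646) = -441/4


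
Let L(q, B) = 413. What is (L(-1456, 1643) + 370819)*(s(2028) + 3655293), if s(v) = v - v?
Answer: 1356961730976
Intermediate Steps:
s(v) = 0
(L(-1456, 1643) + 370819)*(s(2028) + 3655293) = (413 + 370819)*(0 + 3655293) = 371232*3655293 = 1356961730976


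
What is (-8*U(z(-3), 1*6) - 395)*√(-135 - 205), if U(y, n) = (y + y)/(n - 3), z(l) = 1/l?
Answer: -7078*I*√85/9 ≈ -7250.7*I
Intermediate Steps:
U(y, n) = 2*y/(-3 + n) (U(y, n) = (2*y)/(-3 + n) = 2*y/(-3 + n))
(-8*U(z(-3), 1*6) - 395)*√(-135 - 205) = (-16/((-3)*(-3 + 1*6)) - 395)*√(-135 - 205) = (-16*(-1)/(3*(-3 + 6)) - 395)*√(-340) = (-16*(-1)/(3*3) - 395)*(2*I*√85) = (-8*(-2/9) - 395)*(2*I*√85) = (16/9 - 395)*(2*I*√85) = -7078*I*√85/9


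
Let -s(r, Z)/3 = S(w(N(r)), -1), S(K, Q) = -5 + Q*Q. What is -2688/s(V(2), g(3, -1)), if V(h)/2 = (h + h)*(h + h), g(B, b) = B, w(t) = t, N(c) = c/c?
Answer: -224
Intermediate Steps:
N(c) = 1
S(K, Q) = -5 + Q**2
V(h) = 8*h**2 (V(h) = 2*((h + h)*(h + h)) = 2*((2*h)*(2*h)) = 2*(4*h**2) = 8*h**2)
s(r, Z) = 12 (s(r, Z) = -3*(-5 + (-1)**2) = -3*(-5 + 1) = -3*(-4) = 12)
-2688/s(V(2), g(3, -1)) = -2688/12 = -2688*1/12 = -224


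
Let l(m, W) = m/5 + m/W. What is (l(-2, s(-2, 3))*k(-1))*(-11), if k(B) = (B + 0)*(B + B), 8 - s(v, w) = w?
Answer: 88/5 ≈ 17.600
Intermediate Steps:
s(v, w) = 8 - w
k(B) = 2*B² (k(B) = B*(2*B) = 2*B²)
l(m, W) = m/5 + m/W (l(m, W) = m*(⅕) + m/W = m/5 + m/W)
(l(-2, s(-2, 3))*k(-1))*(-11) = (((⅕)*(-2) - 2/(8 - 1*3))*(2*(-1)²))*(-11) = ((-⅖ - 2/(8 - 3))*(2*1))*(-11) = ((-⅖ - 2/5)*2)*(-11) = ((-⅖ - 2*⅕)*2)*(-11) = ((-⅖ - ⅖)*2)*(-11) = -⅘*2*(-11) = -8/5*(-11) = 88/5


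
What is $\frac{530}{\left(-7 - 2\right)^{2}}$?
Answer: $\frac{530}{81} \approx 6.5432$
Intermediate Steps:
$\frac{530}{\left(-7 - 2\right)^{2}} = \frac{530}{\left(-9\right)^{2}} = \frac{530}{81}$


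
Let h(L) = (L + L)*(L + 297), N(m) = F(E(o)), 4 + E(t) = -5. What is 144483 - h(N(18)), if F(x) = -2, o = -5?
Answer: 145663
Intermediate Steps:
E(t) = -9 (E(t) = -4 - 5 = -9)
N(m) = -2
h(L) = 2*L*(297 + L) (h(L) = (2*L)*(297 + L) = 2*L*(297 + L))
144483 - h(N(18)) = 144483 - 2*(-2)*(297 - 2) = 144483 - 2*(-2)*295 = 144483 - 1*(-1180) = 144483 + 1180 = 145663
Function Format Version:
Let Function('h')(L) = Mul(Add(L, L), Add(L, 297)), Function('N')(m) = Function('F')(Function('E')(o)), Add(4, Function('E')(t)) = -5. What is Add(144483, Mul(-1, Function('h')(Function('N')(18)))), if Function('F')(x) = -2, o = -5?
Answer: 145663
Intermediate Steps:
Function('E')(t) = -9 (Function('E')(t) = Add(-4, -5) = -9)
Function('N')(m) = -2
Function('h')(L) = Mul(2, L, Add(297, L)) (Function('h')(L) = Mul(Mul(2, L), Add(297, L)) = Mul(2, L, Add(297, L)))
Add(144483, Mul(-1, Function('h')(Function('N')(18)))) = Add(144483, Mul(-1, Mul(2, -2, Add(297, -2)))) = Add(144483, Mul(-1, Mul(2, -2, 295))) = Add(144483, Mul(-1, -1180)) = Add(144483, 1180) = 145663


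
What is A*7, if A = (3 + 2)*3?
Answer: 105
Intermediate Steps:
A = 15 (A = 5*3 = 15)
A*7 = 15*7 = 105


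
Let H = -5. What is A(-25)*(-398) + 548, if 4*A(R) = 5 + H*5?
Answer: 2538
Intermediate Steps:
A(R) = -5 (A(R) = (5 - 5*5)/4 = (5 - 25)/4 = (¼)*(-20) = -5)
A(-25)*(-398) + 548 = -5*(-398) + 548 = 1990 + 548 = 2538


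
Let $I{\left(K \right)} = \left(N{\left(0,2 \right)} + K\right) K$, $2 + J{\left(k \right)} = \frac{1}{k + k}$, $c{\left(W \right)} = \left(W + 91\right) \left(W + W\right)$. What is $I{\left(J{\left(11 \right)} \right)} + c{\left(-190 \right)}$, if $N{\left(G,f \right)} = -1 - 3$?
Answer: $\frac{18213713}{484} \approx 37632.0$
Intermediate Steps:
$N{\left(G,f \right)} = -4$ ($N{\left(G,f \right)} = -1 - 3 = -4$)
$c{\left(W \right)} = 2 W \left(91 + W\right)$ ($c{\left(W \right)} = \left(91 + W\right) 2 W = 2 W \left(91 + W\right)$)
$J{\left(k \right)} = -2 + \frac{1}{2 k}$ ($J{\left(k \right)} = -2 + \frac{1}{k + k} = -2 + \frac{1}{2 k}$)
$I{\left(K \right)} = K \left(-4 + K\right)$ ($I{\left(K \right)} = \left(-4 + K\right) K = K \left(-4 + K\right)$)
$I{\left(J{\left(11 \right)} \right)} + c{\left(-190 \right)} = \left(-2 + \frac{1}{2 \cdot 11}\right) \left(-4 - \left(2 - \frac{1}{2 \cdot 11}\right)\right) + 2 \left(-190\right) \left(91 - 190\right) = \left(-2 + \frac{1}{2} \cdot \frac{1}{11}\right) \left(-4 + \left(-2 + \frac{1}{2} \cdot \frac{1}{11}\right)\right) + 2 \left(-190\right) \left(-99\right) = \left(-2 + \frac{1}{22}\right) \left(-4 + \left(-2 + \frac{1}{22}\right)\right) + 37620 = - \frac{43 \left(-4 - \frac{43}{22}\right)}{22} + 37620 = \left(- \frac{43}{22}\right) \left(- \frac{131}{22}\right) + 37620 = \frac{5633}{484} + 37620 = \frac{18213713}{484}$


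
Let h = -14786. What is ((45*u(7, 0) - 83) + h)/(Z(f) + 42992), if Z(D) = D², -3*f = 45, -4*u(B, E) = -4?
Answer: -14824/43217 ≈ -0.34301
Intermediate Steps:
u(B, E) = 1 (u(B, E) = -¼*(-4) = 1)
f = -15 (f = -⅓*45 = -15)
((45*u(7, 0) - 83) + h)/(Z(f) + 42992) = ((45*1 - 83) - 14786)/((-15)² + 42992) = ((45 - 83) - 14786)/(225 + 42992) = (-38 - 14786)/43217 = -14824*1/43217 = -14824/43217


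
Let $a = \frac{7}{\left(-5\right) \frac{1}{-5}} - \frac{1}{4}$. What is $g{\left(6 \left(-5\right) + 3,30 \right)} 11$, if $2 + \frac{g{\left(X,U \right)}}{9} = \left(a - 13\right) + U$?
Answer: $\frac{8613}{4} \approx 2153.3$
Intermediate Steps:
$a = \frac{27}{4}$ ($a = \frac{7}{\left(-5\right) \left(- \frac{1}{5}\right)} - \frac{1}{4} = \frac{7}{1} - \frac{1}{4} = 7 \cdot 1 - \frac{1}{4} = 7 - \frac{1}{4} = \frac{27}{4} \approx 6.75$)
$g{\left(X,U \right)} = - \frac{297}{4} + 9 U$ ($g{\left(X,U \right)} = -18 + 9 \left(\left(\frac{27}{4} - 13\right) + U\right) = -18 + 9 \left(- \frac{25}{4} + U\right) = -18 + \left(- \frac{225}{4} + 9 U\right) = - \frac{297}{4} + 9 U$)
$g{\left(6 \left(-5\right) + 3,30 \right)} 11 = \left(- \frac{297}{4} + 9 \cdot 30\right) 11 = \left(- \frac{297}{4} + 270\right) 11 = \frac{783}{4} \cdot 11 = \frac{8613}{4}$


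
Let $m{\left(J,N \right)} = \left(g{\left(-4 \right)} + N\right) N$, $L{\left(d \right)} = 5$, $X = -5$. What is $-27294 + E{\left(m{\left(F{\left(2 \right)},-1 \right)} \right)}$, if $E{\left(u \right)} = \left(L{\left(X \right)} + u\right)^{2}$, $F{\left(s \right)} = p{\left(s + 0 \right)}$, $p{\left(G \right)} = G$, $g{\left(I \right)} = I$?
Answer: $-27194$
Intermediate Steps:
$F{\left(s \right)} = s$ ($F{\left(s \right)} = s + 0 = s$)
$m{\left(J,N \right)} = N \left(-4 + N\right)$ ($m{\left(J,N \right)} = \left(-4 + N\right) N = N \left(-4 + N\right)$)
$E{\left(u \right)} = \left(5 + u\right)^{2}$
$-27294 + E{\left(m{\left(F{\left(2 \right)},-1 \right)} \right)} = -27294 + \left(5 - \left(-4 - 1\right)\right)^{2} = -27294 + \left(5 - -5\right)^{2} = -27294 + \left(5 + 5\right)^{2} = -27294 + 10^{2} = -27294 + 100 = -27194$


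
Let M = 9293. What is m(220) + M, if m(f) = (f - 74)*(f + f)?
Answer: 73533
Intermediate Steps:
m(f) = 2*f*(-74 + f) (m(f) = (-74 + f)*(2*f) = 2*f*(-74 + f))
m(220) + M = 2*220*(-74 + 220) + 9293 = 2*220*146 + 9293 = 64240 + 9293 = 73533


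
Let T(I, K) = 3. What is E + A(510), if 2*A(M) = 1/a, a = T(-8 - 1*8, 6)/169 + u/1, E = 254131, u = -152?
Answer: 13054709301/51370 ≈ 2.5413e+5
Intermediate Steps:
a = -25685/169 (a = 3/169 - 152/1 = 3*(1/169) - 152*1 = 3/169 - 152 = -25685/169 ≈ -151.98)
A(M) = -169/51370 (A(M) = 1/(2*(-25685/169)) = (1/2)*(-169/25685) = -169/51370)
E + A(510) = 254131 - 169/51370 = 13054709301/51370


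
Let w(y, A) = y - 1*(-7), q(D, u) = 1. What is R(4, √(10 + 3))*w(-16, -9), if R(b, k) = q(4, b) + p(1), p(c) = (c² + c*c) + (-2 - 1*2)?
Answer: 9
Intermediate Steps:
p(c) = -4 + 2*c² (p(c) = (c² + c²) + (-2 - 2) = 2*c² - 4 = -4 + 2*c²)
w(y, A) = 7 + y (w(y, A) = y + 7 = 7 + y)
R(b, k) = -1 (R(b, k) = 1 + (-4 + 2*1²) = 1 + (-4 + 2*1) = 1 + (-4 + 2) = 1 - 2 = -1)
R(4, √(10 + 3))*w(-16, -9) = -(7 - 16) = -1*(-9) = 9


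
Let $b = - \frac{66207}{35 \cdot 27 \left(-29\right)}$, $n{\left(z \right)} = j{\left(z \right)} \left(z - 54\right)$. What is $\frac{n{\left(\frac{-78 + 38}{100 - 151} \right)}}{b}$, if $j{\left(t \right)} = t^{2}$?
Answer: $- \frac{151984000}{11216379} \approx -13.55$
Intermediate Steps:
$n{\left(z \right)} = z^{2} \left(-54 + z\right)$ ($n{\left(z \right)} = z^{2} \left(z - 54\right) = z^{2} \left(-54 + z\right)$)
$b = \frac{761}{315}$ ($b = - \frac{66207}{945 \left(-29\right)} = - \frac{66207}{-27405} = \left(-66207\right) \left(- \frac{1}{27405}\right) = \frac{761}{315} \approx 2.4159$)
$\frac{n{\left(\frac{-78 + 38}{100 - 151} \right)}}{b} = \frac{\left(\frac{-78 + 38}{100 - 151}\right)^{2} \left(-54 + \frac{-78 + 38}{100 - 151}\right)}{\frac{761}{315}} = \left(- \frac{40}{-51}\right)^{2} \left(-54 - \frac{40}{-51}\right) \frac{315}{761} = \left(\left(-40\right) \left(- \frac{1}{51}\right)\right)^{2} \left(-54 - - \frac{40}{51}\right) \frac{315}{761} = \left(\frac{40}{51}\right)^{2} \left(-54 + \frac{40}{51}\right) \frac{315}{761} = \frac{1600}{2601} \left(- \frac{2714}{51}\right) \frac{315}{761} = \left(- \frac{4342400}{132651}\right) \frac{315}{761} = - \frac{151984000}{11216379}$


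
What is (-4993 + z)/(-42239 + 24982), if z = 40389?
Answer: -35396/17257 ≈ -2.0511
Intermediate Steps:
(-4993 + z)/(-42239 + 24982) = (-4993 + 40389)/(-42239 + 24982) = 35396/(-17257) = 35396*(-1/17257) = -35396/17257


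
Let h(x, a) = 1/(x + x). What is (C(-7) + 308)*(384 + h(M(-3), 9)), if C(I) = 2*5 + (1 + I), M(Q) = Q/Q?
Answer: 119964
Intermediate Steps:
M(Q) = 1
h(x, a) = 1/(2*x)
C(I) = 11 + I (C(I) = 10 + (1 + I) = 11 + I)
(C(-7) + 308)*(384 + h(M(-3), 9)) = ((11 - 7) + 308)*(384 + (½)/1) = (4 + 308)*(384 + (½)*1) = 312*(384 + ½) = 312*(769/2) = 119964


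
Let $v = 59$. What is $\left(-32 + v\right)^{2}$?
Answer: $729$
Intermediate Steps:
$\left(-32 + v\right)^{2} = \left(-32 + 59\right)^{2} = 27^{2} = 729$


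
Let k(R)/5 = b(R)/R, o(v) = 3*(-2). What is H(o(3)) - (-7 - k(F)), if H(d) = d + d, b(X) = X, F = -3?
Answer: 0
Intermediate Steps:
o(v) = -6
H(d) = 2*d
k(R) = 5 (k(R) = 5*(R/R) = 5*1 = 5)
H(o(3)) - (-7 - k(F)) = 2*(-6) - (-7 - 1*5) = -12 - (-7 - 5) = -12 - 1*(-12) = -12 + 12 = 0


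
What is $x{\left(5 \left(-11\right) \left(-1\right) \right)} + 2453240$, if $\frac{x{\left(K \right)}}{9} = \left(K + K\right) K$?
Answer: $2507690$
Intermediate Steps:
$x{\left(K \right)} = 18 K^{2}$ ($x{\left(K \right)} = 9 \left(K + K\right) K = 9 \cdot 2 K K = 9 \cdot 2 K^{2} = 18 K^{2}$)
$x{\left(5 \left(-11\right) \left(-1\right) \right)} + 2453240 = 18 \left(5 \left(-11\right) \left(-1\right)\right)^{2} + 2453240 = 18 \left(\left(-55\right) \left(-1\right)\right)^{2} + 2453240 = 18 \cdot 55^{2} + 2453240 = 18 \cdot 3025 + 2453240 = 54450 + 2453240 = 2507690$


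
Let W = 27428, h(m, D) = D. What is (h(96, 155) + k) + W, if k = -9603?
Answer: 17980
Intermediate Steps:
(h(96, 155) + k) + W = (155 - 9603) + 27428 = -9448 + 27428 = 17980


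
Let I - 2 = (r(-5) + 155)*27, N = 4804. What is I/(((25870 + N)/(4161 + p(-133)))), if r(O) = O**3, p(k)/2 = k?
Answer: 225910/2191 ≈ 103.11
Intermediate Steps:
p(k) = 2*k
I = 812 (I = 2 + ((-5)**3 + 155)*27 = 2 + (-125 + 155)*27 = 2 + 30*27 = 2 + 810 = 812)
I/(((25870 + N)/(4161 + p(-133)))) = 812/(((25870 + 4804)/(4161 + 2*(-133)))) = 812/((30674/(4161 - 266))) = 812/((30674/3895)) = 812/((30674*(1/3895))) = 812/(30674/3895) = 812*(3895/30674) = 225910/2191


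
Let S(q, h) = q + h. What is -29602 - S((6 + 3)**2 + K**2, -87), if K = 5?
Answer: -29621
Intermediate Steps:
S(q, h) = h + q
-29602 - S((6 + 3)**2 + K**2, -87) = -29602 - (-87 + ((6 + 3)**2 + 5**2)) = -29602 - (-87 + (9**2 + 25)) = -29602 - (-87 + (81 + 25)) = -29602 - (-87 + 106) = -29602 - 1*19 = -29602 - 19 = -29621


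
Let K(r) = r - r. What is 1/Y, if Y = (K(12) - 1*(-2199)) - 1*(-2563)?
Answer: 1/4762 ≈ 0.00021000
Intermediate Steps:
K(r) = 0
Y = 4762 (Y = (0 - 1*(-2199)) - 1*(-2563) = (0 + 2199) + 2563 = 2199 + 2563 = 4762)
1/Y = 1/4762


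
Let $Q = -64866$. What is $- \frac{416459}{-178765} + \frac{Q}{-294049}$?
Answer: $\frac{134055122981}{52565669485} \approx 2.5502$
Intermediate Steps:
$- \frac{416459}{-178765} + \frac{Q}{-294049} = - \frac{416459}{-178765} - \frac{64866}{-294049} = \left(-416459\right) \left(- \frac{1}{178765}\right) - - \frac{64866}{294049} = \frac{416459}{178765} + \frac{64866}{294049} = \frac{134055122981}{52565669485}$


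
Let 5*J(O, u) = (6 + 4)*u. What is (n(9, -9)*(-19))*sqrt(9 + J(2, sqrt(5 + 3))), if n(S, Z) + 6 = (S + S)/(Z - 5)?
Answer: 969*sqrt(9 + 4*sqrt(2))/7 ≈ 529.96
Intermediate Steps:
J(O, u) = 2*u (J(O, u) = ((6 + 4)*u)/5 = (10*u)/5 = 2*u)
n(S, Z) = -6 + 2*S/(-5 + Z) (n(S, Z) = -6 + (S + S)/(Z - 5) = -6 + (2*S)/(-5 + Z) = -6 + 2*S/(-5 + Z))
(n(9, -9)*(-19))*sqrt(9 + J(2, sqrt(5 + 3))) = ((2*(15 + 9 - 3*(-9))/(-5 - 9))*(-19))*sqrt(9 + 2*sqrt(5 + 3)) = ((2*(15 + 9 + 27)/(-14))*(-19))*sqrt(9 + 2*sqrt(8)) = ((2*(-1/14)*51)*(-19))*sqrt(9 + 2*(2*sqrt(2))) = (-51/7*(-19))*sqrt(9 + 4*sqrt(2)) = 969*sqrt(9 + 4*sqrt(2))/7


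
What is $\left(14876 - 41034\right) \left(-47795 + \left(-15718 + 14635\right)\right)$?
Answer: $1278550724$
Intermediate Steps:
$\left(14876 - 41034\right) \left(-47795 + \left(-15718 + 14635\right)\right) = - 26158 \left(-47795 - 1083\right) = \left(-26158\right) \left(-48878\right) = 1278550724$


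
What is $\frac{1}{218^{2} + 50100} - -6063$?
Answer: $\frac{591894313}{97624} \approx 6063.0$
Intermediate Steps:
$\frac{1}{218^{2} + 50100} - -6063 = \frac{1}{47524 + 50100} + 6063 = \frac{1}{97624} + 6063 = \frac{591894313}{97624}$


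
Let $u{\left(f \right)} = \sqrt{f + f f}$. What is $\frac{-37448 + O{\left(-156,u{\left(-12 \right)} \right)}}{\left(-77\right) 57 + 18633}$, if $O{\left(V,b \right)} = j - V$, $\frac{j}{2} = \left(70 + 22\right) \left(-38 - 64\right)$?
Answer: $- \frac{14015}{3561} \approx -3.9357$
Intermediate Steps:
$u{\left(f \right)} = \sqrt{f + f^{2}}$
$j = -18768$ ($j = 2 \left(70 + 22\right) \left(-38 - 64\right) = 2 \cdot 92 \left(-102\right) = 2 \left(-9384\right) = -18768$)
$O{\left(V,b \right)} = -18768 - V$
$\frac{-37448 + O{\left(-156,u{\left(-12 \right)} \right)}}{\left(-77\right) 57 + 18633} = \frac{-37448 - 18612}{\left(-77\right) 57 + 18633} = \frac{-37448 + \left(-18768 + 156\right)}{-4389 + 18633} = \frac{-37448 - 18612}{14244} = \left(-56060\right) \frac{1}{14244} = - \frac{14015}{3561}$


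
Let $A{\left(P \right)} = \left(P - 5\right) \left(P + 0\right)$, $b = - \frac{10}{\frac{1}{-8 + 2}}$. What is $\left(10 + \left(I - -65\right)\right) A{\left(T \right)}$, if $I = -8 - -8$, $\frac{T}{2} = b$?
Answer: $1035000$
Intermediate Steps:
$b = 60$ ($b = - \frac{10}{\frac{1}{-6}} = - \frac{10}{- \frac{1}{6}} = \left(-10\right) \left(-6\right) = 60$)
$T = 120$ ($T = 2 \cdot 60 = 120$)
$I = 0$ ($I = -8 + 8 = 0$)
$A{\left(P \right)} = P \left(-5 + P\right)$ ($A{\left(P \right)} = \left(-5 + P\right) P = P \left(-5 + P\right)$)
$\left(10 + \left(I - -65\right)\right) A{\left(T \right)} = \left(10 + \left(0 - -65\right)\right) 120 \left(-5 + 120\right) = \left(10 + \left(0 + 65\right)\right) 120 \cdot 115 = \left(10 + 65\right) 13800 = 75 \cdot 13800 = 1035000$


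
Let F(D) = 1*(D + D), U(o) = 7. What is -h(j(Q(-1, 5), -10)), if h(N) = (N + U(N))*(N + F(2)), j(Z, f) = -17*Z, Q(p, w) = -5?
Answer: -8188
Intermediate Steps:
F(D) = 2*D (F(D) = 1*(2*D) = 2*D)
h(N) = (4 + N)*(7 + N) (h(N) = (N + 7)*(N + 2*2) = (7 + N)*(N + 4) = (7 + N)*(4 + N) = (4 + N)*(7 + N))
-h(j(Q(-1, 5), -10)) = -(28 + (-17*(-5))**2 + 11*(-17*(-5))) = -(28 + 85**2 + 11*85) = -(28 + 7225 + 935) = -1*8188 = -8188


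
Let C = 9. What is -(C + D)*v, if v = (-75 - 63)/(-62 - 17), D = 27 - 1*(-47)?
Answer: -11454/79 ≈ -144.99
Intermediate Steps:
D = 74 (D = 27 + 47 = 74)
v = 138/79 (v = -138/(-79) = -138*(-1/79) = 138/79 ≈ 1.7468)
-(C + D)*v = -(9 + 74)*138/79 = -83*138/79 = -1*11454/79 = -11454/79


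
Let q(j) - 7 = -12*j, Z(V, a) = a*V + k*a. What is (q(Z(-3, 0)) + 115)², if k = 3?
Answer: 14884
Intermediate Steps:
Z(V, a) = 3*a + V*a (Z(V, a) = a*V + 3*a = V*a + 3*a = 3*a + V*a)
q(j) = 7 - 12*j
(q(Z(-3, 0)) + 115)² = ((7 - 0*(3 - 3)) + 115)² = ((7 - 0*0) + 115)² = ((7 - 12*0) + 115)² = ((7 + 0) + 115)² = (7 + 115)² = 122² = 14884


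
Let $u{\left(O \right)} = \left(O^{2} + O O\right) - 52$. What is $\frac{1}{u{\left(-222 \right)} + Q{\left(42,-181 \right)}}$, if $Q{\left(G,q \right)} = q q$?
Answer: $\frac{1}{131277} \approx 7.6175 \cdot 10^{-6}$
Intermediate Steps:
$u{\left(O \right)} = -52 + 2 O^{2}$ ($u{\left(O \right)} = \left(O^{2} + O^{2}\right) - 52 = 2 O^{2} - 52 = -52 + 2 O^{2}$)
$Q{\left(G,q \right)} = q^{2}$
$\frac{1}{u{\left(-222 \right)} + Q{\left(42,-181 \right)}} = \frac{1}{\left(-52 + 2 \left(-222\right)^{2}\right) + \left(-181\right)^{2}} = \frac{1}{\left(-52 + 2 \cdot 49284\right) + 32761} = \frac{1}{\left(-52 + 98568\right) + 32761} = \frac{1}{98516 + 32761} = \frac{1}{131277}$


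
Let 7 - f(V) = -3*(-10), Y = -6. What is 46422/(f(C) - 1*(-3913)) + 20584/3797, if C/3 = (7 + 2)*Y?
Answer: 128168047/7385165 ≈ 17.355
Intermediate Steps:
C = -162 (C = 3*((7 + 2)*(-6)) = 3*(9*(-6)) = 3*(-54) = -162)
f(V) = -23 (f(V) = 7 - (-3)*(-10) = 7 - 1*30 = 7 - 30 = -23)
46422/(f(C) - 1*(-3913)) + 20584/3797 = 46422/(-23 - 1*(-3913)) + 20584/3797 = 46422/(-23 + 3913) + 20584*(1/3797) = 46422/3890 + 20584/3797 = 46422*(1/3890) + 20584/3797 = 23211/1945 + 20584/3797 = 128168047/7385165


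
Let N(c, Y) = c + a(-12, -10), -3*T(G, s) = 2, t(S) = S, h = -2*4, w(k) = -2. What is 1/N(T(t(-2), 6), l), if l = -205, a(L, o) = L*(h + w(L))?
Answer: 3/358 ≈ 0.0083799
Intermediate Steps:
h = -8
a(L, o) = -10*L (a(L, o) = L*(-8 - 2) = L*(-10) = -10*L)
T(G, s) = -⅔ (T(G, s) = -⅓*2 = -⅔)
N(c, Y) = 120 + c (N(c, Y) = c - 10*(-12) = c + 120 = 120 + c)
1/N(T(t(-2), 6), l) = 1/(120 - ⅔) = 1/(358/3) = 3/358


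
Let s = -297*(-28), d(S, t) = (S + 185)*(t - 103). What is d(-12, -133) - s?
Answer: -49144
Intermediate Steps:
d(S, t) = (-103 + t)*(185 + S) (d(S, t) = (185 + S)*(-103 + t) = (-103 + t)*(185 + S))
s = 8316
d(-12, -133) - s = (-19055 - 103*(-12) + 185*(-133) - 12*(-133)) - 1*8316 = (-19055 + 1236 - 24605 + 1596) - 8316 = -40828 - 8316 = -49144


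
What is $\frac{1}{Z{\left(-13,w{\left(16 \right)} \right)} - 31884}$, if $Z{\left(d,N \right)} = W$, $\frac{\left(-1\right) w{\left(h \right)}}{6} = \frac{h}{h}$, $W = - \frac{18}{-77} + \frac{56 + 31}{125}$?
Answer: $- \frac{9625}{306874551} \approx -3.1365 \cdot 10^{-5}$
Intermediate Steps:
$W = \frac{8949}{9625}$ ($W = \left(-18\right) \left(- \frac{1}{77}\right) + 87 \cdot \frac{1}{125} = \frac{18}{77} + \frac{87}{125} = \frac{8949}{9625} \approx 0.92977$)
$w{\left(h \right)} = -6$ ($w{\left(h \right)} = - 6 \frac{h}{h} = \left(-6\right) 1 = -6$)
$Z{\left(d,N \right)} = \frac{8949}{9625}$
$\frac{1}{Z{\left(-13,w{\left(16 \right)} \right)} - 31884} = \frac{1}{\frac{8949}{9625} - 31884} = \frac{1}{- \frac{306874551}{9625}} = - \frac{9625}{306874551}$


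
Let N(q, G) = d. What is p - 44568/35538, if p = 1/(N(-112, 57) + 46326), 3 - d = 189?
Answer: -342721997/273287220 ≈ -1.2541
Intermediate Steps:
d = -186 (d = 3 - 1*189 = 3 - 189 = -186)
N(q, G) = -186
p = 1/46140 (p = 1/(-186 + 46326) = 1/46140 ≈ 2.1673e-5)
p - 44568/35538 = 1/46140 - 44568/35538 = 1/46140 - 44568*1/35538 = 1/46140 - 7428/5923 = -342721997/273287220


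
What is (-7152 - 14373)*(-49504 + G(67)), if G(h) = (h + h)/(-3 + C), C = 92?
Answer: 94833166050/89 ≈ 1.0655e+9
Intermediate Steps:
G(h) = 2*h/89 (G(h) = (h + h)/(-3 + 92) = (2*h)/89 = (2*h)*(1/89) = 2*h/89)
(-7152 - 14373)*(-49504 + G(67)) = (-7152 - 14373)*(-49504 + (2/89)*67) = -21525*(-49504 + 134/89) = -21525*(-4405722/89) = 94833166050/89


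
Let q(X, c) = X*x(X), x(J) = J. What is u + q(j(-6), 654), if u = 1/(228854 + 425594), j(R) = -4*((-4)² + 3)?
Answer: 3780091649/654448 ≈ 5776.0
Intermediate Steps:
j(R) = -76 (j(R) = -4*(16 + 3) = -4*19 = -76)
u = 1/654448 ≈ 1.5280e-6
q(X, c) = X² (q(X, c) = X*X = X²)
u + q(j(-6), 654) = 1/654448 + (-76)² = 1/654448 + 5776 = 3780091649/654448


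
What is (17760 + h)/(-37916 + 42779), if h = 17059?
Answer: 34819/4863 ≈ 7.1600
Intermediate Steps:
(17760 + h)/(-37916 + 42779) = (17760 + 17059)/(-37916 + 42779) = 34819/4863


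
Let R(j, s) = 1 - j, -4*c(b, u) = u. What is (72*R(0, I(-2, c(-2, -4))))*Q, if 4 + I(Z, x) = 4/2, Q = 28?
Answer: 2016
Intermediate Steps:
c(b, u) = -u/4
I(Z, x) = -2 (I(Z, x) = -4 + 4/2 = -4 + 4*(½) = -4 + 2 = -2)
(72*R(0, I(-2, c(-2, -4))))*Q = (72*(1 - 1*0))*28 = (72*(1 + 0))*28 = (72*1)*28 = 72*28 = 2016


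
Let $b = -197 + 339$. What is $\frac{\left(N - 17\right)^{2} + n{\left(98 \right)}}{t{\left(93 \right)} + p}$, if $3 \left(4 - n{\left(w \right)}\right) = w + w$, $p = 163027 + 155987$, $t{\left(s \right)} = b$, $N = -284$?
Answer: $\frac{271619}{957468} \approx 0.28368$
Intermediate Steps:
$b = 142$
$t{\left(s \right)} = 142$
$p = 319014$
$n{\left(w \right)} = 4 - \frac{2 w}{3}$ ($n{\left(w \right)} = 4 - \frac{w + w}{3} = 4 - \frac{2 w}{3}$)
$\frac{\left(N - 17\right)^{2} + n{\left(98 \right)}}{t{\left(93 \right)} + p} = \frac{\left(-284 - 17\right)^{2} + \left(4 - \frac{196}{3}\right)}{142 + 319014} = \frac{\left(-301\right)^{2} + \left(4 - \frac{196}{3}\right)}{319156} = \left(90601 - \frac{184}{3}\right) \frac{1}{319156} = \frac{271619}{3} \cdot \frac{1}{319156} = \frac{271619}{957468}$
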